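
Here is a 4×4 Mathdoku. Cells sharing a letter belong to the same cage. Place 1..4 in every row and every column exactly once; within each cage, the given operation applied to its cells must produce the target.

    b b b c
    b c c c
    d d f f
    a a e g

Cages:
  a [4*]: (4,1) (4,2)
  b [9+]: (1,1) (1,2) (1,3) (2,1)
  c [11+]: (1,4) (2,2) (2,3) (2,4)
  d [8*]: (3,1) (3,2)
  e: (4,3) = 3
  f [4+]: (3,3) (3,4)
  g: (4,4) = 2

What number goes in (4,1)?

4

E is a freebie; hence (4,3) = 3.
Cage g is given, so (4,4) = 2.
3 is placed in column 3, leaving (3,3) = 1.
Cage f needs two cells with sum 4, so (3,4) = 3.
Column 4 now contains 3, which forces (1,4) = 4.
Cage c has sum 11, leaving (2,4) = 1.
Cage b has sum 9; hence (1,1) = 1.
Cage b has sum 9, leaving (1,2) = 3.
Row 1 now contains 4, leaving (1,3) = 2.
Cage b has sum 9, leaving (2,1) = 3.
Column 3 now contains 2, so (2,3) = 4.
1 is placed in column 1, leaving (4,1) = 4.
Row 4 already has 4, so (4,2) = 1.
4 is placed in row 2, leaving (2,2) = 2.
Column 1 already has 4; hence (3,1) = 2.
Cage d needs two cells with product 8, which forces (3,2) = 4.
Completed grid: 1 3 2 4 / 3 2 4 1 / 2 4 1 3 / 4 1 3 2.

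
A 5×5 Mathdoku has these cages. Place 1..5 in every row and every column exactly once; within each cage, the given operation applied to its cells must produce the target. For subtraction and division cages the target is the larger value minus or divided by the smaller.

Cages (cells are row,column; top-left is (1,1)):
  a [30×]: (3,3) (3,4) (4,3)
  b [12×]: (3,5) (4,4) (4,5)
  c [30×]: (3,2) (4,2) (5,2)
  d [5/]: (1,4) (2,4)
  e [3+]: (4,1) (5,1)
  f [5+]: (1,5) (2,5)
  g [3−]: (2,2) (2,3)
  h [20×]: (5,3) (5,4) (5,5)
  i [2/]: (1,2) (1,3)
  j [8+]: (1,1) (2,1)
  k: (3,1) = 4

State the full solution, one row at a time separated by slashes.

5 4 2 1 3 / 3 1 4 5 2 / 4 5 3 2 1 / 1 2 5 3 4 / 2 3 1 4 5

Cage k is a single given cell, which forces (3,1) = 4.
In row 3, 1 can only go at (3,5), so (3,5) = 1.
The only place for 1 in row 4 is (4,1).
Column 1 already has 1; hence (5,1) = 2.
Row 5 needs a 3, and only (5,2) is open for it.
Column 4 needs a 2, and only (3,4) is open for it.
2 is placed in row 3, which forces (3,2) = 5.
5 is placed in row 3; hence (3,3) = 3.
Cage c needs product 30, so (4,2) = 2.
Column 3 already has 3, leaving (4,3) = 5.
The two cells of cage i must have quotient 2, so (1,3) = 2.
Row 1 already has 2; hence (1,5) = 3.
3 is placed in column 5, leaving (2,5) = 2.
3 is placed in column 5, leaving (4,5) = 4.
Column 5 now contains 4, so (5,5) = 5.
Row 1 now contains 3, leaving (1,1) = 5.
5 is placed in row 1, leaving (1,4) = 1.
Cage j's pair has sum 8; hence (2,1) = 3.
Column 4 now contains 1; hence (2,4) = 5.
Row 4 already has 4, so (4,4) = 3.
Column 4 now contains 1, so (5,4) = 4.
Row 1 now contains 1, leaving (1,2) = 4.
4 is placed in column 2, leaving (2,2) = 1.
1 is placed in row 2, which forces (2,3) = 4.
Row 5 now contains 4, leaving (5,3) = 1.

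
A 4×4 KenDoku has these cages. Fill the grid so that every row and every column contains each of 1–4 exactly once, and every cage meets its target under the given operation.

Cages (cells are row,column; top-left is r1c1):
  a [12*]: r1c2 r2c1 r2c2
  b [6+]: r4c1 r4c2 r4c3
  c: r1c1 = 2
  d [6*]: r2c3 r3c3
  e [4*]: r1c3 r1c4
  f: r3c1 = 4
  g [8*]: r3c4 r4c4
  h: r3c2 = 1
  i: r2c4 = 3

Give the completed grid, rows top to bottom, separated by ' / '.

2 3 4 1 / 1 4 2 3 / 4 1 3 2 / 3 2 1 4

C is a freebie, so r1c1 = 2.
I is a freebie, leaving r2c4 = 3.
Cage f is given, leaving r3c1 = 4.
H is a freebie; hence r3c2 = 1.
Row 3 now contains 4, leaving r3c4 = 2.
Column 4 already has 2; hence r4c4 = 4.
Cage a needs product 12; hence r1c2 = 3.
Cage e needs two cells with product 4, leaving r1c3 = 4.
Column 4 now contains 4; hence r1c4 = 1.
Column 1 now contains 4, leaving r2c1 = 1.
Column 2 already has 1, which forces r2c2 = 4.
Row 2 already has 3; hence r2c3 = 2.
2 is placed in row 3, so r3c3 = 3.
Column 1 already has 1, so r4c1 = 3.
3 is placed in column 2, so r4c2 = 2.
3 is placed in column 3, leaving r4c3 = 1.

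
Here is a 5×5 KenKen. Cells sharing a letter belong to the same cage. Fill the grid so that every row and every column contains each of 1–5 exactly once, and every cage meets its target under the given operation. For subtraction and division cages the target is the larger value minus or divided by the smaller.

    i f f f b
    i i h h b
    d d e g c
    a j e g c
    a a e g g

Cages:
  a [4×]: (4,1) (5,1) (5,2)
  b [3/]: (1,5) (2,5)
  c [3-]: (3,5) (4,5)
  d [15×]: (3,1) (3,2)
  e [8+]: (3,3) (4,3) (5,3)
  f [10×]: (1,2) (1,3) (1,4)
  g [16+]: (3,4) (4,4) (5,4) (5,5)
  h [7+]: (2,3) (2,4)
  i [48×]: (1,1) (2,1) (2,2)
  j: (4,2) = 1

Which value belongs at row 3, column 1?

Cage i has product 48; hence (1,1) = 4.
The 3 cells of cage i must have product 48; hence (2,1) = 3.
Cage i has product 48, so (2,2) = 4.
Row 2 now contains 3, leaving (2,5) = 1.
3 is placed in column 1; hence (3,1) = 5.
5 is placed in row 3; hence (3,2) = 3.
J is a freebie, leaving (4,2) = 1.
4 is placed in column 1, which forces (5,1) = 1.
Column 2 now contains 1, which forces (5,2) = 2.
2 is placed in column 2, so (1,2) = 5.
1 is placed in column 5, so (1,5) = 3.
Cage e has sum 8, leaving (3,3) = 1.
Cage c needs two cells with difference 3; hence (3,5) = 2.
1 is placed in row 4, so (4,1) = 2.
Cage c's pair has difference 3, which forces (4,5) = 5.
Column 5 now contains 5; hence (5,5) = 4.
1 is placed in column 3, leaving (1,3) = 2.
Cage f has product 10, so (1,4) = 1.
2 is placed in column 3, leaving (2,3) = 5.
Row 2 now contains 5, so (2,4) = 2.
Row 3 now contains 2, which forces (3,4) = 4.
The 3 cells of cage e must have sum 8, so (4,3) = 4.
5 is placed in row 4, so (4,4) = 3.
Cage e has sum 8, leaving (5,3) = 3.
The 4 cells of cage g must have sum 16; hence (5,4) = 5.
Completed grid: 4 5 2 1 3 / 3 4 5 2 1 / 5 3 1 4 2 / 2 1 4 3 5 / 1 2 3 5 4.

5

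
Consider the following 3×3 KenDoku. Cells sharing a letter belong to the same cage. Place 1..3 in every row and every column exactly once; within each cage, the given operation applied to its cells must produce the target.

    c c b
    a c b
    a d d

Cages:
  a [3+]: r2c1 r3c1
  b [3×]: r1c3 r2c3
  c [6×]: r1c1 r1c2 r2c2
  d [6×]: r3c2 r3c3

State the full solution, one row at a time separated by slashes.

Row 3 needs a 1, and only r3c1 is open for it.
1 is placed in column 1, so r2c1 = 2.
2 is placed in column 1, leaving r1c1 = 3.
Cage c has product 6, which forces r1c2 = 2.
Row 1 already has 3, so r1c3 = 1.
Cage c needs product 6, leaving r2c2 = 1.
Column 3 already has 1; hence r2c3 = 3.
Column 2 now contains 2; hence r3c2 = 3.
3 is placed in column 3, leaving r3c3 = 2.

3 2 1 / 2 1 3 / 1 3 2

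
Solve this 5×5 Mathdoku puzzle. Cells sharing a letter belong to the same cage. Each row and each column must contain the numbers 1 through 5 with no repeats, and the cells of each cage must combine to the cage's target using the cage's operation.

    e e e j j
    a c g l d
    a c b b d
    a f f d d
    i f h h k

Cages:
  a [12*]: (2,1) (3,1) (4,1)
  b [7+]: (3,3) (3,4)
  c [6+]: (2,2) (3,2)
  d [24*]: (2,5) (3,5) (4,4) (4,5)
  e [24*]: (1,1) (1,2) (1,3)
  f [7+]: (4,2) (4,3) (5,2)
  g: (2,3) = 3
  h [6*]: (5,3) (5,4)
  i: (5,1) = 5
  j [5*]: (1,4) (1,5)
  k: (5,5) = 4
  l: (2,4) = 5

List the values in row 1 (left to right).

Cage g is given, leaving (2,3) = 3.
L is a freebie, leaving (2,4) = 5.
Cage i is given; hence (5,1) = 5.
3 is placed in column 3, so (5,3) = 2.
2 is placed in row 5, so (5,4) = 3.
K is a freebie, so (5,5) = 4.
Column 3 now contains 2, so (1,3) = 4.
Column 4 now contains 5, leaving (1,4) = 1.
Cage j's pair has product 5; hence (1,5) = 5.
Cage b needs two cells with sum 7, so (3,3) = 5.
Cage b's pair has sum 7, which forces (3,4) = 2.
4 is placed in column 3; hence (4,3) = 1.
Cage d has product 24, leaving (4,4) = 4.
4 is placed in row 5, which forces (5,2) = 1.
Cage c's pair has sum 6, so (2,2) = 2.
Row 2 already has 2; hence (2,5) = 1.
Row 3 now contains 2; hence (3,2) = 4.
Column 5 already has 1, leaving (3,5) = 3.
4 is placed in row 4; hence (4,1) = 3.
The 3 cells of cage f must have sum 7, so (4,2) = 5.
Column 5 now contains 3; hence (4,5) = 2.
3 is placed in column 1, which forces (1,1) = 2.
Column 2 already has 2; hence (1,2) = 3.
Row 2 already has 1, which forces (2,1) = 4.
4 is placed in row 3, which forces (3,1) = 1.
Completed grid: 2 3 4 1 5 / 4 2 3 5 1 / 1 4 5 2 3 / 3 5 1 4 2 / 5 1 2 3 4.

2 3 4 1 5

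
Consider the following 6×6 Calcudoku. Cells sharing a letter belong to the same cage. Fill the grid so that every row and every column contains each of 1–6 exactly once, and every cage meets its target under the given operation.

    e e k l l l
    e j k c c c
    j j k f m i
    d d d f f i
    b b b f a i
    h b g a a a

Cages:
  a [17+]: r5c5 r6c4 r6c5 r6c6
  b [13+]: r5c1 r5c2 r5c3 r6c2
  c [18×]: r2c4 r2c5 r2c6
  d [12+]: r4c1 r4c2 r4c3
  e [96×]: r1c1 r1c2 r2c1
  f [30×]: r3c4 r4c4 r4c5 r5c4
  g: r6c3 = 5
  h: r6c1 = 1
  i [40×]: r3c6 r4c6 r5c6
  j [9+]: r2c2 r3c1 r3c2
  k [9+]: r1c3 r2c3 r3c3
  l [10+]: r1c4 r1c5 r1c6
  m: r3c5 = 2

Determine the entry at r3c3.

6

The 3 cells of cage e must have product 96, leaving r1c1 = 6.
Cage e has product 96, so r1c2 = 4.
The 3 cells of cage e must have product 96, which forces r2c1 = 4.
Cage m is given, which forces r3c5 = 2.
H is a freebie, which forces r6c1 = 1.
Cage g is given, leaving r6c3 = 5.
Row 1 needs a 1, and only r1c3 is open for it.
Cage k needs sum 9, so r2c3 = 2.
Cage k has sum 9, which forces r3c3 = 6.
Column 3 already has 6, leaving r4c3 = 4.
Column 3 already has 4, which forces r5c3 = 3.
Row 2 needs a 5, and only r2c2 is open for it.
The 3 cells of cage j must have sum 9, so r3c1 = 3.
The 3 cells of cage j must have sum 9, so r3c2 = 1.
1 is placed in row 3, leaving r3c4 = 5.
5 is placed in row 3, which forces r3c6 = 4.
Row 5 needs a 1, and only r5c4 is open for it.
In row 4, 1 can only go at r4c5, so r4c5 = 1.
Cage c has product 18, so r2c6 = 1.
The 4 cells of cage f must have product 30, so r4c4 = 6.
6 is placed in column 4, leaving r2c4 = 3.
Cage c needs product 18, which forces r2c5 = 6.
Cage d needs sum 12, which forces r4c1 = 5.
Row 4 already has 6, so r4c2 = 3.
Row 4 already has 5; hence r4c6 = 2.
Column 1 already has 5, which forces r5c1 = 2.
Row 5 already has 2, which forces r5c2 = 6.
Column 6 now contains 2, which forces r5c6 = 5.
3 is placed in column 2, so r6c2 = 2.
Row 6 now contains 2, which forces r6c4 = 4.
4 is placed in row 6; hence r6c5 = 3.
3 is placed in row 6, which forces r6c6 = 6.
3 is placed in column 4, which forces r1c4 = 2.
Column 5 already has 3, so r1c5 = 5.
5 is placed in column 6, which forces r1c6 = 3.
Row 5 already has 5; hence r5c5 = 4.
The full grid is 6 4 1 2 5 3 / 4 5 2 3 6 1 / 3 1 6 5 2 4 / 5 3 4 6 1 2 / 2 6 3 1 4 5 / 1 2 5 4 3 6.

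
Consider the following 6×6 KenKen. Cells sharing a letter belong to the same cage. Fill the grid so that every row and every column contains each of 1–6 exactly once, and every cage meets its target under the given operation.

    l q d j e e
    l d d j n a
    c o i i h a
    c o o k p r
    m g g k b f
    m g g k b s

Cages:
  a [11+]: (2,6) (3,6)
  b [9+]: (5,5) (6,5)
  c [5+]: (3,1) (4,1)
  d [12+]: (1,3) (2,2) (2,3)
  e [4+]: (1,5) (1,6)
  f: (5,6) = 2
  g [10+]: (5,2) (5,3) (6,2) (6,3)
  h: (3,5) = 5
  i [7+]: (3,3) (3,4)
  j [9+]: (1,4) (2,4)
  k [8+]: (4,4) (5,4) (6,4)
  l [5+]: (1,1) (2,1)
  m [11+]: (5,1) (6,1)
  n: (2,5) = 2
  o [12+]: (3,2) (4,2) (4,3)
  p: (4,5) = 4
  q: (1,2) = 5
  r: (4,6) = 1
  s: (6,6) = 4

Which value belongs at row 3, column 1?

2

Cage q is a single given cell, leaving (1,2) = 5.
Cage n is given; hence (2,5) = 2.
Cage h is a single given cell; hence (3,5) = 5.
Row 3 now contains 5, so (3,6) = 6.
P is a freebie, which forces (4,5) = 4.
Cage r is given; hence (4,6) = 1.
Cage f is given, so (5,6) = 2.
Cage s is a single given cell, which forces (6,6) = 4.
Cage e's pair has sum 4, so (1,5) = 1.
Column 6 already has 1, leaving (1,6) = 3.
6 is placed in column 6, leaving (2,6) = 5.
Cage d needs sum 12; hence (1,3) = 2.
The two cells of cage j must have sum 9, leaving (1,4) = 6.
The two cells of cage j must have sum 9, leaving (2,4) = 3.
Column 4 already has 3, leaving (3,4) = 4.
Row 1 already has 2, leaving (1,1) = 4.
3 is placed in row 2, so (2,1) = 1.
Row 3 already has 4, leaving (3,3) = 3.
Cage o needs sum 12; hence (4,2) = 6.
Column 3 already has 3, which forces (4,3) = 5.
Row 4 now contains 5, leaving (4,4) = 2.
Column 3 now contains 5, which forces (6,3) = 1.
1 is placed in row 6, which forces (6,4) = 5.
Column 2 now contains 6, so (2,2) = 4.
Cage d has sum 12, so (2,3) = 6.
3 is placed in row 3, which forces (3,1) = 2.
3 is placed in row 3, leaving (3,2) = 1.
Row 4 already has 2, so (4,1) = 3.
Cage m's pair has sum 11, so (5,1) = 5.
Column 2 now contains 1; hence (5,2) = 3.
Column 3 already has 6; hence (5,3) = 4.
Column 4 already has 5; hence (5,4) = 1.
Row 5 now contains 3; hence (5,5) = 6.
5 is placed in row 6, which forces (6,1) = 6.
The 4 cells of cage g must have sum 10; hence (6,2) = 2.
Column 5 already has 6, so (6,5) = 3.
The full grid is 4 5 2 6 1 3 / 1 4 6 3 2 5 / 2 1 3 4 5 6 / 3 6 5 2 4 1 / 5 3 4 1 6 2 / 6 2 1 5 3 4.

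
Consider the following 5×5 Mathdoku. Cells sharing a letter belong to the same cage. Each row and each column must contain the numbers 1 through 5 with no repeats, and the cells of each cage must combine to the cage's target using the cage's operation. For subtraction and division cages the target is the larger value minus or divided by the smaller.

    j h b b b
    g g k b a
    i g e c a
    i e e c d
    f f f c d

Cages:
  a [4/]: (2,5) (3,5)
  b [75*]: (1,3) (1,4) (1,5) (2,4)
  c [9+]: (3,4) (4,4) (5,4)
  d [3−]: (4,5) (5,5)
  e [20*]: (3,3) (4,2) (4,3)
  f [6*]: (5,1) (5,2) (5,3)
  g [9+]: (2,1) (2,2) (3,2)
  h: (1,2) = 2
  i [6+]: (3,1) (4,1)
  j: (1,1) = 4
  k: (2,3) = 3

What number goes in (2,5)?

J is a freebie, so (1,1) = 4.
Cage h is given, leaving (1,2) = 2.
Cage k is given; hence (2,3) = 3.
Cage b needs product 75, leaving (2,4) = 5.
Cage g needs sum 9, leaving (2,1) = 2.
Cage g has sum 9; hence (2,2) = 4.
4 is placed in row 2; hence (2,5) = 1.
Cage g has sum 9, so (3,2) = 3.
Column 5 now contains 1, which forces (3,5) = 4.
3 is placed in column 2, leaving (5,2) = 1.
1 is placed in row 5, leaving (5,3) = 2.
Row 5 already has 2, so (5,5) = 5.
The 4 cells of cage b must have product 75; hence (1,3) = 5.
The 4 cells of cage b must have product 75, leaving (1,4) = 1.
Column 5 already has 5, which forces (1,5) = 3.
The 3 cells of cage e must have product 20, which forces (3,3) = 1.
Row 3 already has 4, so (3,4) = 2.
Column 2 already has 1, which forces (4,2) = 5.
The 3 cells of cage e must have product 20, which forces (4,3) = 4.
Row 4 now contains 4, so (4,4) = 3.
Column 5 already has 5, so (4,5) = 2.
1 is placed in row 5, so (5,1) = 3.
3 is placed in column 4, which forces (5,4) = 4.
Row 3 now contains 1, so (3,1) = 5.
5 is placed in row 4, so (4,1) = 1.
Completed grid: 4 2 5 1 3 / 2 4 3 5 1 / 5 3 1 2 4 / 1 5 4 3 2 / 3 1 2 4 5.

1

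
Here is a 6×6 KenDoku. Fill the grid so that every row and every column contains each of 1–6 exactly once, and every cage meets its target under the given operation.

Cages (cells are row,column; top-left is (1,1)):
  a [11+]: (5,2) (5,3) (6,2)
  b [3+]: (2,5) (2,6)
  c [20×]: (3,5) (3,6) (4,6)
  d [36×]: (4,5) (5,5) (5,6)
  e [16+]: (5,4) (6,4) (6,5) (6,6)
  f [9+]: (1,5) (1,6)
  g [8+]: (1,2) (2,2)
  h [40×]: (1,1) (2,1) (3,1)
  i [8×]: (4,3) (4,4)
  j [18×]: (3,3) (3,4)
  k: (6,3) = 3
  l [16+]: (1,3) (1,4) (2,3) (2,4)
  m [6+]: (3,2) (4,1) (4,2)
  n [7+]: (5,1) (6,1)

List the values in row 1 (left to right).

K is a freebie, which forces (6,3) = 3.
Column 3 already has 3, so (3,3) = 6.
The two cells of cage j must have product 18; hence (3,4) = 3.
The only place for 3 in row 2 is (2,2).
The two cells of cage g must have sum 8, leaving (1,2) = 5.
The only place for 6 in row 2 is (2,4).
Row 4 needs a 5, and only (4,6) is open for it.
The only place for 5 in row 3 is (3,1).
In row 2, 5 can only go at (2,3), so (2,3) = 5.
The only place for 2 in row 1 is (1,1).
2 is placed in column 1, leaving (2,1) = 4.
Row 3 needs a 2, and only (3,2) is open for it.
Cage m has sum 6; hence (4,1) = 3.
The 3 cells of cage m must have sum 6, which forces (4,2) = 1.
The 3 cells of cage a must have sum 11, which forces (5,3) = 1.
Column 3 already has 1, leaving (1,3) = 4.
Cage l needs sum 16; hence (1,4) = 1.
Column 3 now contains 4, so (4,3) = 2.
2 is placed in row 4, so (4,4) = 4.
2 is placed in row 4; hence (4,5) = 6.
Row 5 now contains 1; hence (5,1) = 6.
Row 5 now contains 6; hence (5,2) = 4.
Column 4 already has 4, which forces (5,4) = 5.
Cage n needs two cells with sum 7, so (6,1) = 1.
Column 2 now contains 4, which forces (6,2) = 6.
Column 4 now contains 5, which forces (6,4) = 2.
Row 6 now contains 2, which forces (6,6) = 4.
Column 5 already has 6; hence (1,5) = 3.
Cage f's pair has sum 9, which forces (1,6) = 6.
The 3 cells of cage c must have product 20, leaving (3,5) = 4.
Column 6 already has 4, leaving (3,6) = 1.
Column 5 now contains 3, leaving (5,5) = 2.
2 is placed in row 5, leaving (5,6) = 3.
4 is placed in row 6; hence (6,5) = 5.
Column 5 already has 2, which forces (2,5) = 1.
Column 6 now contains 1; hence (2,6) = 2.
Completed grid: 2 5 4 1 3 6 / 4 3 5 6 1 2 / 5 2 6 3 4 1 / 3 1 2 4 6 5 / 6 4 1 5 2 3 / 1 6 3 2 5 4.

2 5 4 1 3 6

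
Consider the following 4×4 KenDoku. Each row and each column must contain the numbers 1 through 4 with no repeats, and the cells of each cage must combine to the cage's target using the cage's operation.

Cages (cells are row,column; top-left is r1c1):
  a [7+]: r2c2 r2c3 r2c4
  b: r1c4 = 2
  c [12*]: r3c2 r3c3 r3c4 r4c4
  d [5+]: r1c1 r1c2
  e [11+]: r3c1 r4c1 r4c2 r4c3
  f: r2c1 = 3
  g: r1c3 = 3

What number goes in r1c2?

Cage g is a single given cell, leaving r1c3 = 3.
Cage b is a single given cell, so r1c4 = 2.
F is a freebie, so r2c1 = 3.
Column 4 already has 2, which forces r4c4 = 1.
Column 4 already has 1, leaving r2c4 = 4.
Cage e has sum 11, so r3c1 = 2.
4 is placed in column 4; hence r3c4 = 3.
The 4 cells of cage e must have sum 11, so r4c1 = 4.
Cage e needs sum 11, which forces r4c2 = 3.
Cage e needs sum 11; hence r4c3 = 2.
Column 1 now contains 4, so r1c1 = 1.
The two cells of cage d must have sum 5, which forces r1c2 = 4.
The 3 cells of cage a must have sum 7, leaving r2c2 = 2.
2 is placed in column 3; hence r2c3 = 1.
Column 2 now contains 4; hence r3c2 = 1.
1 is placed in column 3, so r3c3 = 4.
Filled in: 1 4 3 2 / 3 2 1 4 / 2 1 4 3 / 4 3 2 1.

4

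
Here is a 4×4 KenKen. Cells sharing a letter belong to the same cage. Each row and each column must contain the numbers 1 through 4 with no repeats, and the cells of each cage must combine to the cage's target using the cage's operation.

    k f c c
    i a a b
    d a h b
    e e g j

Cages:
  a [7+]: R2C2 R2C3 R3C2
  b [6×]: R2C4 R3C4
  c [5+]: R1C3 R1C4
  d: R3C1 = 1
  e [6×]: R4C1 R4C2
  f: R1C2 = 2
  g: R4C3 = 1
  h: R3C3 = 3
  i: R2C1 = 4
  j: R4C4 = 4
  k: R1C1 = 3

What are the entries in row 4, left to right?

Cage k is given; hence R1C1 = 3.
F is a freebie, leaving R1C2 = 2.
I is a freebie, which forces R2C1 = 4.
Cage d is a single given cell, so R3C1 = 1.
H is a freebie, leaving R3C3 = 3.
3 is placed in row 3, which forces R3C4 = 2.
Column 1 already has 3, leaving R4C1 = 2.
Column 2 now contains 2; hence R4C2 = 3.
Cage g is given, which forces R4C3 = 1.
Cage j is given; hence R4C4 = 4.
Column 3 already has 1, leaving R1C3 = 4.
4 is placed in column 4, which forces R1C4 = 1.
Column 2 now contains 3; hence R2C2 = 1.
Column 3 already has 1, leaving R2C3 = 2.
2 is placed in column 4; hence R2C4 = 3.
3 is placed in row 3, which forces R3C2 = 4.
Completed grid: 3 2 4 1 / 4 1 2 3 / 1 4 3 2 / 2 3 1 4.

2 3 1 4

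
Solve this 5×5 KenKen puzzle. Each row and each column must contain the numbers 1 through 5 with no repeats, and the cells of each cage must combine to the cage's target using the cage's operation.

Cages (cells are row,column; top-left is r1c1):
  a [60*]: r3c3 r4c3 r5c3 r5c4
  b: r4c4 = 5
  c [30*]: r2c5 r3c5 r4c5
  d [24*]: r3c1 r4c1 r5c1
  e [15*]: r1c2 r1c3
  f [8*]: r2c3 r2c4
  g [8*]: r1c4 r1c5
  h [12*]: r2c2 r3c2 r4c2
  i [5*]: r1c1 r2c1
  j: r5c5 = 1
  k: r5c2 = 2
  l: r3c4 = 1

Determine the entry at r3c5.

Cage l is a single given cell; hence r3c4 = 1.
Cage b is given, which forces r4c4 = 5.
Cage k is given, which forces r5c2 = 2.
J is a freebie, which forces r5c5 = 1.
Cage a needs product 60, which forces r4c3 = 1.
Cage h needs product 12; hence r2c2 = 1.
The two cells of cage i must have product 5; hence r1c1 = 1.
Row 2 now contains 1, which forces r2c1 = 5.
Cage c needs product 30, leaving r3c5 = 5.
The 4 cells of cage a must have product 60; hence r5c3 = 5.
The two cells of cage e must have product 15; hence r1c2 = 5.
Column 3 now contains 5, so r1c3 = 3.
3 is placed in column 3; hence r3c3 = 4.
4 is placed in column 3; hence r2c3 = 2.
The two cells of cage f must have product 8; hence r2c4 = 4.
2 is placed in row 2; hence r2c5 = 3.
Row 3 already has 4; hence r3c2 = 3.
Cage h has product 12, leaving r4c2 = 4.
Column 5 already has 3; hence r4c5 = 2.
Cage a has product 60, so r5c4 = 3.
Column 4 now contains 4; hence r1c4 = 2.
Column 5 already has 2, so r1c5 = 4.
Row 3 already has 3, leaving r3c1 = 2.
2 is placed in row 4, leaving r4c1 = 3.
Row 5 already has 3, so r5c1 = 4.
Completed grid: 1 5 3 2 4 / 5 1 2 4 3 / 2 3 4 1 5 / 3 4 1 5 2 / 4 2 5 3 1.

5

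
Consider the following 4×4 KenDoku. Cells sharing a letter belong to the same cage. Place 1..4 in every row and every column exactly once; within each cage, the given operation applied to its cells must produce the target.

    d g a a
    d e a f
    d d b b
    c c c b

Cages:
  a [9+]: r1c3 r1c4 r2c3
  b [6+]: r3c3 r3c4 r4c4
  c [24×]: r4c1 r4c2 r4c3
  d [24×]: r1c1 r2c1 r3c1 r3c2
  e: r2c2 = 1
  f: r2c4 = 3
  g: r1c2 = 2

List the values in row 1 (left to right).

Cage g is a single given cell, which forces r1c2 = 2.
Cage e is given, leaving r2c2 = 1.
Cage f is a single given cell, which forces r2c4 = 3.
Column 4 already has 3, which forces r1c4 = 4.
Cage b needs sum 6, which forces r3c3 = 3.
Cage d needs product 24, so r1c1 = 3.
Column 3 already has 3, which forces r1c3 = 1.
Cage d has product 24, so r2c1 = 2.
The 3 cells of cage a must have sum 9; hence r2c3 = 4.
Cage d has product 24, so r3c1 = 1.
3 is placed in row 3, so r3c2 = 4.
1 is placed in row 3, so r3c4 = 2.
Column 1 now contains 2, which forces r4c1 = 4.
Column 2 already has 4, which forces r4c2 = 3.
4 is placed in column 3, so r4c3 = 2.
Column 4 now contains 2; hence r4c4 = 1.
The full grid is 3 2 1 4 / 2 1 4 3 / 1 4 3 2 / 4 3 2 1.

3 2 1 4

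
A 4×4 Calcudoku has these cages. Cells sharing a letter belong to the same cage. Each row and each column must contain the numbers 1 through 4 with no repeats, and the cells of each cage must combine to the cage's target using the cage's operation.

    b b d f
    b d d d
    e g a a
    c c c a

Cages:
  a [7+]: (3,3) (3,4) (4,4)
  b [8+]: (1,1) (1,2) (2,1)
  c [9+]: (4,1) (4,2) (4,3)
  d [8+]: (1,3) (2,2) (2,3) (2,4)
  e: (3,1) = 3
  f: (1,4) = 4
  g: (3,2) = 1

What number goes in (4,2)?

Cage f is given, so (1,4) = 4.
Cage e is a single given cell, leaving (3,1) = 3.
Cage g is a single given cell, leaving (3,2) = 1.
Row 3 already has 1, so (3,4) = 2.
Cage b has sum 8, leaving (1,1) = 1.
The 3 cells of cage b must have sum 8, leaving (1,2) = 3.
Row 1 now contains 1; hence (1,3) = 2.
The 3 cells of cage b must have sum 8, leaving (2,1) = 4.
Row 2 now contains 4, so (2,2) = 2.
Row 3 already has 2, leaving (3,3) = 4.
Column 1 now contains 4, so (4,1) = 2.
Column 2 now contains 2, which forces (4,2) = 4.
4 is placed in column 3, which forces (4,3) = 3.
Cage a has sum 7, so (4,4) = 1.
Column 3 now contains 3; hence (2,3) = 1.
1 is placed in column 4, so (2,4) = 3.
Completed grid: 1 3 2 4 / 4 2 1 3 / 3 1 4 2 / 2 4 3 1.

4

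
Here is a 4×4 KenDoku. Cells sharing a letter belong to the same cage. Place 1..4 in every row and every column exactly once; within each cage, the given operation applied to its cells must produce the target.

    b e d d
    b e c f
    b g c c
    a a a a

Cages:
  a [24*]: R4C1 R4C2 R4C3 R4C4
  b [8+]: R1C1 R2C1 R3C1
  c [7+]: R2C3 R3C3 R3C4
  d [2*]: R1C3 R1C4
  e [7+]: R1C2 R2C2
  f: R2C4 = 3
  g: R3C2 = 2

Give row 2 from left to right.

1 4 2 3

F is a freebie, so R2C4 = 3.
G is a freebie, leaving R3C2 = 2.
Cage e's pair has sum 7, which forces R1C2 = 3.
Row 2 already has 3, so R2C2 = 4.
The 3 cells of cage c must have sum 7, so R2C3 = 2.
Column 2 now contains 4, leaving R4C2 = 1.
Cage b needs sum 8, which forces R1C1 = 4.
Column 3 now contains 2; hence R1C3 = 1.
The two cells of cage d must have product 2, leaving R1C4 = 2.
Row 2 now contains 4, which forces R2C1 = 1.
The 3 cells of cage b must have sum 8; hence R3C1 = 3.
Column 3 now contains 1, so R3C3 = 4.
Row 3 now contains 4, which forces R3C4 = 1.
Column 1 already has 3; hence R4C1 = 2.
4 is placed in column 3, leaving R4C3 = 3.
Column 4 already has 2, leaving R4C4 = 4.
The full grid is 4 3 1 2 / 1 4 2 3 / 3 2 4 1 / 2 1 3 4.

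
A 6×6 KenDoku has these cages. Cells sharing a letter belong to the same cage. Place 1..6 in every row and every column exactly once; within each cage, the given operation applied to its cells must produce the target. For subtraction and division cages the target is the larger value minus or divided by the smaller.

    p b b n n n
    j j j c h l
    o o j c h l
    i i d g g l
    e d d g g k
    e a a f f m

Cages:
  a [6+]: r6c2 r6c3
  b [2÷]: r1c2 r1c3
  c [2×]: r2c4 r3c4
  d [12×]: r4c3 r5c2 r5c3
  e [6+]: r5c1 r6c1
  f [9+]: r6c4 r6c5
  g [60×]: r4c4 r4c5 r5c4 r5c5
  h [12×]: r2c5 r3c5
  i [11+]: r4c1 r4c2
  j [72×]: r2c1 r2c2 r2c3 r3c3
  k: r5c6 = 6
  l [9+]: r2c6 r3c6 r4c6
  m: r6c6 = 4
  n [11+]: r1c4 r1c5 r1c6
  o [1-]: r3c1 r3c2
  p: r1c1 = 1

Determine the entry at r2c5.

2

Cage p is a single given cell; hence r1c1 = 1.
Cage k is a single given cell; hence r5c6 = 6.
Cage m is a single given cell; hence r6c6 = 4.
The two cells of cage e must have sum 6, which forces r5c1 = 4.
The two cells of cage e must have sum 6; hence r6c1 = 2.
In row 2, 5 can only go at r2c6, so r2c6 = 5.
In column 3, 5 can only go at r6c3, so r6c3 = 5.
Row 6 now contains 5; hence r6c2 = 1.
In column 6, 2 can only go at r1c6, so r1c6 = 2.
The only place for 6 in column 4 is r6c4.
Row 6 now contains 6, leaving r6c5 = 3.
In row 4, 2 can only go at r4c3, so r4c3 = 2.
The 3 cells of cage d must have product 12; hence r5c2 = 2.
The 3 cells of cage d must have product 12, which forces r5c3 = 3.
3 is placed in row 5, so r5c4 = 5.
5 is placed in row 5, which forces r5c5 = 1.
The two cells of cage b must have quotient 2, leaving r1c2 = 3.
Column 3 already has 3; hence r1c3 = 6.
Column 4 already has 5; hence r1c4 = 4.
Cage n needs sum 11, leaving r1c5 = 5.
Cage g needs product 60, leaving r4c4 = 3.
1 is placed in column 5, leaving r4c5 = 4.
Row 4 now contains 3, so r4c6 = 1.
Cage j has product 72, leaving r2c1 = 3.
The 4 cells of cage j must have product 72, leaving r2c2 = 6.
6 is placed in row 2; hence r2c5 = 2.
2 is placed in column 5, leaving r3c5 = 6.
1 is placed in column 6, leaving r3c6 = 3.
6 is placed in column 2, so r4c2 = 5.
Row 2 now contains 2, so r2c4 = 1.
6 is placed in row 3, leaving r3c1 = 5.
5 is placed in column 2, which forces r3c2 = 4.
Row 3 already has 4, which forces r3c3 = 1.
Cage c needs two cells with product 2, so r3c4 = 2.
Row 4 already has 5; hence r4c1 = 6.
1 is placed in row 2; hence r2c3 = 4.
The full grid is 1 3 6 4 5 2 / 3 6 4 1 2 5 / 5 4 1 2 6 3 / 6 5 2 3 4 1 / 4 2 3 5 1 6 / 2 1 5 6 3 4.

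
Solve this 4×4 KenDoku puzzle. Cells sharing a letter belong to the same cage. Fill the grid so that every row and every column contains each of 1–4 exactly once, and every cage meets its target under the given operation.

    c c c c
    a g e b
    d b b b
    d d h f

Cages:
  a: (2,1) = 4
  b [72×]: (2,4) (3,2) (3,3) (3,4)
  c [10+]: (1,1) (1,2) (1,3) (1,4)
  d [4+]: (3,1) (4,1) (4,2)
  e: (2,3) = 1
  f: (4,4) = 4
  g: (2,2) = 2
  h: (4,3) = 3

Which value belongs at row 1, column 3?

Cage a is given, leaving (2,1) = 4.
Cage g is given, which forces (2,2) = 2.
E is a freebie, so (2,3) = 1.
Cage b has product 72; hence (2,4) = 3.
The 3 cells of cage d must have sum 4, which forces (3,1) = 1.
The 3 cells of cage d must have sum 4, so (4,1) = 2.
Cage d needs sum 4, leaving (4,2) = 1.
Cage h is given, leaving (4,3) = 3.
F is a freebie, leaving (4,4) = 4.
2 is placed in column 1, leaving (1,1) = 3.
Cage c has sum 10, so (1,2) = 4.
Cage c has sum 10, which forces (1,3) = 2.
Cage c has sum 10; hence (1,4) = 1.
Cage b needs product 72, which forces (3,2) = 3.
Cage b has product 72; hence (3,3) = 4.
Column 4 now contains 4; hence (3,4) = 2.
Filled in: 3 4 2 1 / 4 2 1 3 / 1 3 4 2 / 2 1 3 4.

2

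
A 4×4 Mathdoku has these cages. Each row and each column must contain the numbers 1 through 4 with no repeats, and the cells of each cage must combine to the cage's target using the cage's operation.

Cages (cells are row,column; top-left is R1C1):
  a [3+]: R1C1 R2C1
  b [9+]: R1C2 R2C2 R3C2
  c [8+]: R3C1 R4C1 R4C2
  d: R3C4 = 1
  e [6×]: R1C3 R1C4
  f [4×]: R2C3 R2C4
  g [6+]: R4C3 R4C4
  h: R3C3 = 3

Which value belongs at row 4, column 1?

3

Cage h is given; hence R3C3 = 3.
Cage d is a single given cell, which forces R3C4 = 1.
3 is placed in column 3; hence R1C3 = 2.
The two cells of cage e must have product 6, which forces R1C4 = 3.
Cage f's pair has product 4; hence R2C3 = 1.
1 is placed in column 4, so R2C4 = 4.
Column 3 now contains 2; hence R4C3 = 4.
Column 4 now contains 4; hence R4C4 = 2.
Row 1 already has 2, leaving R1C1 = 1.
3 is placed in row 1, so R1C2 = 4.
Row 2 already has 1, leaving R2C1 = 2.
Cage b needs sum 9, which forces R2C2 = 3.
The 3 cells of cage c must have sum 8, leaving R3C1 = 4.
Cage b needs sum 9, so R3C2 = 2.
1 is placed in column 1, leaving R4C1 = 3.
Column 2 now contains 3; hence R4C2 = 1.
Completed grid: 1 4 2 3 / 2 3 1 4 / 4 2 3 1 / 3 1 4 2.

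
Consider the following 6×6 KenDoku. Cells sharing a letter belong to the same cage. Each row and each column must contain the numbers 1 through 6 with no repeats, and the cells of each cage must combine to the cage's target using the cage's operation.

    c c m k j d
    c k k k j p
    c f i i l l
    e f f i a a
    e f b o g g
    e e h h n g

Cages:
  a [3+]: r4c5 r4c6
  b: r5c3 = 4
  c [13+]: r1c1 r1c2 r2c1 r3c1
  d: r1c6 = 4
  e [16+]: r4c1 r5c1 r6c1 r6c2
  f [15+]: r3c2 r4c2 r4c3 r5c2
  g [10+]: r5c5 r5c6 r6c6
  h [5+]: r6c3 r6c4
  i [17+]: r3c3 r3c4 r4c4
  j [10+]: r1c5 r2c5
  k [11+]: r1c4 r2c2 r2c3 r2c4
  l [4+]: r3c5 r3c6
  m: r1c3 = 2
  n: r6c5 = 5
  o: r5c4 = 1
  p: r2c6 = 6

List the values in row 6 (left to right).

6 3 1 4 5 2

M is a freebie, leaving r1c3 = 2.
Cage d is given, leaving r1c6 = 4.
P is a freebie, so r2c6 = 6.
Cage i has sum 17, leaving r3c3 = 6.
Cage i needs sum 17; hence r3c4 = 5.
The 3 cells of cage i must have sum 17, leaving r4c4 = 6.
Cage b is given, which forces r5c3 = 4.
Cage o is a single given cell, leaving r5c4 = 1.
N is a freebie, which forces r6c5 = 5.
1 is placed in column 4, so r1c4 = 3.
Row 1 now contains 4, so r1c5 = 6.
6 is placed in row 2, which forces r2c5 = 4.
Row 2 already has 4, leaving r2c4 = 2.
The 3 cells of cage g must have sum 10, so r5c6 = 5.
Column 4 now contains 2, which forces r6c4 = 4.
Cage h's pair has sum 5, which forces r6c3 = 1.
The 4 cells of cage k must have sum 11, which forces r2c2 = 1.
Column 3 already has 1, so r2c3 = 5.
Column 3 already has 5; hence r4c3 = 3.
Cage c has sum 13, leaving r1c1 = 1.
1 is placed in column 2, leaving r1c2 = 5.
5 is placed in row 2, so r2c1 = 3.
Cage c has sum 13, leaving r3c1 = 4.
Row 3 now contains 4; hence r3c2 = 2.
Column 1 now contains 4; hence r4c1 = 5.
2 is placed in column 2, leaving r4c2 = 4.
Cage f needs sum 15; hence r5c2 = 6.
Cage e needs sum 16, leaving r6c2 = 3.
Row 6 now contains 3, which forces r6c6 = 2.
Cage a needs two cells with sum 3, leaving r4c5 = 2.
Column 6 already has 2; hence r4c6 = 1.
Row 5 already has 6, leaving r5c1 = 2.
The 3 cells of cage g must have sum 10; hence r5c5 = 3.
Row 6 already has 2, leaving r6c1 = 6.
3 is placed in column 5, leaving r3c5 = 1.
1 is placed in column 6, so r3c6 = 3.
The full grid is 1 5 2 3 6 4 / 3 1 5 2 4 6 / 4 2 6 5 1 3 / 5 4 3 6 2 1 / 2 6 4 1 3 5 / 6 3 1 4 5 2.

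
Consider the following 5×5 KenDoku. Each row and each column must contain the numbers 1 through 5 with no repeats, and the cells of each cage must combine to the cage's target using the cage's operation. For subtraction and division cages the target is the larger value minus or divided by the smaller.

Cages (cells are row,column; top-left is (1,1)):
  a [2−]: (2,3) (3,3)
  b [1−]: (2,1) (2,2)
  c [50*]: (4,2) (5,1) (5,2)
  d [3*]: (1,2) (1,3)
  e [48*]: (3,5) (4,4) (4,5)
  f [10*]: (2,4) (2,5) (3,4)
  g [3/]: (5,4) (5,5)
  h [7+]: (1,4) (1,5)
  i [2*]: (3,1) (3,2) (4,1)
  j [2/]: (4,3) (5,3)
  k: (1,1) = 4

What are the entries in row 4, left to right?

1 5 2 4 3

Cage k is given, which forces (1,1) = 4.
The 3 cells of cage i must have product 2, which forces (3,1) = 2.
Cage i needs product 2; hence (3,2) = 1.
Row 3 already has 1, which forces (3,4) = 5.
Cage e needs product 48, leaving (3,5) = 4.
Cage i has product 2, which forces (4,1) = 1.
Cage c has product 50, leaving (4,2) = 5.
Cage e needs product 48, which forces (4,4) = 4.
Cage e has product 48, so (4,5) = 3.
Cage c has product 50, which forces (5,1) = 5.
Cage c has product 50, so (5,2) = 2.
Column 5 already has 3; hence (5,5) = 1.
Column 2 already has 1, leaving (1,2) = 3.
Cage d needs two cells with product 3, leaving (1,3) = 1.
The two cells of cage h must have sum 7, leaving (1,4) = 2.
Cage h needs two cells with sum 7, which forces (1,5) = 5.
Column 1 already has 5, which forces (2,1) = 3.
The two cells of cage b must have difference 1, so (2,2) = 4.
Column 3 already has 1, which forces (2,3) = 5.
The 3 cells of cage f must have product 10, which forces (2,4) = 1.
Cage f has product 10, leaving (2,5) = 2.
Row 3 already has 4, so (3,3) = 3.
4 is placed in row 4, which forces (4,3) = 2.
Row 5 already has 1, which forces (5,3) = 4.
Row 5 already has 1; hence (5,4) = 3.
Completed grid: 4 3 1 2 5 / 3 4 5 1 2 / 2 1 3 5 4 / 1 5 2 4 3 / 5 2 4 3 1.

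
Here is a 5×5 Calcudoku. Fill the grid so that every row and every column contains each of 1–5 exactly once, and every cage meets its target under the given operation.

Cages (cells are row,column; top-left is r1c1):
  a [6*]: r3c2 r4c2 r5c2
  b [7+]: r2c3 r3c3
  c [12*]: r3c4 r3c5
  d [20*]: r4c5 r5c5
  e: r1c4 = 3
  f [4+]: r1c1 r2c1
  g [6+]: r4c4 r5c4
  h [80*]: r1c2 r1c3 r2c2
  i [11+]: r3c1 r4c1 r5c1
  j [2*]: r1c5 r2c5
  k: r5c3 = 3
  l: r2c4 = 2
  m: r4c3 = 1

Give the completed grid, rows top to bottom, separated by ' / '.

1 5 4 3 2 / 3 4 5 2 1 / 5 1 2 4 3 / 2 3 1 5 4 / 4 2 3 1 5

Cage h has product 80, which forces r1c2 = 5.
Cage h has product 80, which forces r1c3 = 4.
E is a freebie, leaving r1c4 = 3.
Cage h has product 80, which forces r2c2 = 4.
Cage l is given; hence r2c4 = 2.
Row 2 already has 2; hence r2c5 = 1.
Column 4 now contains 3; hence r3c4 = 4.
4 is placed in row 3, so r3c5 = 3.
Cage m is a single given cell; hence r4c3 = 1.
Row 4 already has 1, so r4c4 = 5.
Row 4 now contains 5, leaving r4c5 = 4.
Cage k is given, leaving r5c3 = 3.
Column 4 now contains 5; hence r5c4 = 1.
Column 5 now contains 4; hence r5c5 = 5.
Row 1 already has 3; hence r1c1 = 1.
1 is placed in column 5, leaving r1c5 = 2.
1 is placed in row 2, so r2c1 = 3.
Column 3 already has 3, so r2c3 = 5.
The 3 cells of cage i must have sum 11, which forces r3c1 = 5.
The 3 cells of cage a must have product 6, so r3c2 = 1.
Cage b needs two cells with sum 7, which forces r3c3 = 2.
Row 4 already has 4, which forces r4c1 = 2.
Cage a has product 6, so r4c2 = 3.
Cage i needs sum 11, which forces r5c1 = 4.
Row 5 already has 1, which forces r5c2 = 2.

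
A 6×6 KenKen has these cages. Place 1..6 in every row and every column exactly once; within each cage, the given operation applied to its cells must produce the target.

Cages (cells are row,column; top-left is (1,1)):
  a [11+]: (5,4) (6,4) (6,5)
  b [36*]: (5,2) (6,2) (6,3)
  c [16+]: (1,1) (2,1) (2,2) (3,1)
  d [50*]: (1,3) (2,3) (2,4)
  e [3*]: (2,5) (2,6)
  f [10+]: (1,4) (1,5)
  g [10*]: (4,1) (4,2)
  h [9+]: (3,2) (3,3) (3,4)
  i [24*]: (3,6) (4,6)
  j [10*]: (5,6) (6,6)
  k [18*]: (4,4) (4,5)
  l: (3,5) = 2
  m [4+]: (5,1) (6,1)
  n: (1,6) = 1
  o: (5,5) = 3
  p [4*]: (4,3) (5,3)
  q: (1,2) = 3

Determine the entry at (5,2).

6

Cage q is given, so (1,2) = 3.
The 3 cells of cage d must have product 50, leaving (1,3) = 5.
N is a freebie, leaving (1,6) = 1.
The 3 cells of cage d must have product 50, which forces (2,3) = 2.
The 3 cells of cage d must have product 50, which forces (2,4) = 5.
Column 6 already has 1; hence (2,6) = 3.
L is a freebie, which forces (3,5) = 2.
Cage o is given, which forces (5,5) = 3.
3 is placed in row 2, so (2,5) = 1.
Cage h has sum 9, which forces (3,2) = 5.
Column 2 already has 5, which forces (4,2) = 2.
The two cells of cage k must have product 18, so (4,4) = 3.
3 is placed in column 5, so (4,5) = 6.
6 is placed in row 4, which forces (4,6) = 4.
Row 5 already has 3, which forces (5,1) = 1.
Column 2 already has 2, leaving (5,2) = 6.
Row 5 already has 1; hence (5,3) = 4.
4 is placed in row 5, so (5,4) = 2.
Row 5 now contains 2; hence (5,6) = 5.
The two cells of cage m must have sum 4, so (6,1) = 3.
Column 2 already has 6; hence (6,2) = 1.
Row 6 now contains 3, which forces (6,3) = 6.
Row 6 now contains 6; hence (6,4) = 4.
Row 6 already has 4, which forces (6,5) = 5.
Column 6 already has 5, which forces (6,6) = 2.
Cage c has sum 16, leaving (1,1) = 2.
Column 4 now contains 4, leaving (1,4) = 6.
Column 5 already has 6, so (1,5) = 4.
The 4 cells of cage c must have sum 16, which forces (2,1) = 6.
Column 2 already has 6, leaving (2,2) = 4.
Column 1 now contains 3, which forces (3,1) = 4.
Cage h has sum 9, which forces (3,3) = 3.
Column 4 now contains 3, so (3,4) = 1.
4 is placed in column 6, so (3,6) = 6.
2 is placed in row 4, which forces (4,1) = 5.
Row 4 now contains 4, which forces (4,3) = 1.
The full grid is 2 3 5 6 4 1 / 6 4 2 5 1 3 / 4 5 3 1 2 6 / 5 2 1 3 6 4 / 1 6 4 2 3 5 / 3 1 6 4 5 2.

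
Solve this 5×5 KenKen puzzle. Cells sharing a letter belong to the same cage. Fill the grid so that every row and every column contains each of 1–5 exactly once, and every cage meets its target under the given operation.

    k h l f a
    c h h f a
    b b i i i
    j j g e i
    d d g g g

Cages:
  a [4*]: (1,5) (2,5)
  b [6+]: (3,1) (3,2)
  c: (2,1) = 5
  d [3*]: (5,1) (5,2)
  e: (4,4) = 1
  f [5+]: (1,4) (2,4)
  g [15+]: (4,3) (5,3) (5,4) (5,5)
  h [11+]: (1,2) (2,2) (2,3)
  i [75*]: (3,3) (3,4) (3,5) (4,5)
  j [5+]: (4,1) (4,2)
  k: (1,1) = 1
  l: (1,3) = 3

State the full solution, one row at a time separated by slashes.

1 5 3 2 4 / 5 4 2 3 1 / 4 2 1 5 3 / 2 3 4 1 5 / 3 1 5 4 2

Cage k is a single given cell; hence (1,1) = 1.
Cage l is a single given cell, so (1,3) = 3.
1 is placed in row 1, so (1,5) = 4.
Cage c is given, leaving (2,1) = 5.
4 is placed in column 5; hence (2,5) = 1.
1 is placed in column 5; hence (3,5) = 3.
Cage e is given, leaving (4,4) = 1.
Cage i has product 75, so (4,5) = 5.
Column 1 now contains 1; hence (5,1) = 3.
3 is placed in row 5, so (5,2) = 1.
Column 5 now contains 5; hence (5,5) = 2.
Cage h needs sum 11; hence (1,2) = 5.
Row 1 already has 4, which forces (1,4) = 2.
Cage f needs two cells with sum 5, which forces (2,4) = 3.
Cage i has product 75, so (3,3) = 1.
Column 4 now contains 1, leaving (3,4) = 5.
Cage j's pair has sum 5, which forces (4,1) = 2.
Cage j's pair has sum 5, leaving (4,2) = 3.
5 is placed in row 4, which forces (4,3) = 4.
The 4 cells of cage g must have sum 15, which forces (5,3) = 5.
Cage g needs sum 15, leaving (5,4) = 4.
Cage h needs sum 11; hence (2,2) = 4.
Column 3 now contains 4, which forces (2,3) = 2.
Column 1 now contains 2, so (3,1) = 4.
The two cells of cage b must have sum 6, so (3,2) = 2.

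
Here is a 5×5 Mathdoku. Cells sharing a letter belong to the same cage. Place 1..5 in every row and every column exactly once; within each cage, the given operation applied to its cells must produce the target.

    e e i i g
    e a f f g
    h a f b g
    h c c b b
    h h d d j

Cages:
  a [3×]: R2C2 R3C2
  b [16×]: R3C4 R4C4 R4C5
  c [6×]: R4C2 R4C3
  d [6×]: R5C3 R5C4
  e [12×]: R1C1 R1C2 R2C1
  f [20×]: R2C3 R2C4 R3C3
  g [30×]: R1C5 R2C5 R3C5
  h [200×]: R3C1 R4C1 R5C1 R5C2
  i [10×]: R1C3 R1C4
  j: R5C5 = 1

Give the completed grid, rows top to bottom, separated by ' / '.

1 4 5 2 3 / 3 1 4 5 2 / 2 3 1 4 5 / 5 2 3 1 4 / 4 5 2 3 1

Cage h has product 200, so R5C2 = 5.
Cage j is given, which forces R5C5 = 1.
In row 4, 1 can only go at R4C4, so R4C4 = 1.
Cage b has product 16; hence R3C4 = 4.
Cage b has product 16, so R4C5 = 4.
Cage h needs product 200, leaving R5C1 = 4.
In row 1, 1 can only go at R1C1, so R1C1 = 1.
Cage e needs product 12, so R1C2 = 4.
Cage e has product 12, which forces R2C1 = 3.
Row 2 now contains 3, leaving R2C2 = 1.
1 is placed in column 2, leaving R3C2 = 3.
Column 2 now contains 3; hence R4C2 = 2.
Row 4 already has 2, so R4C3 = 3.
Column 3 already has 3, so R5C3 = 2.
2 is placed in row 5, leaving R5C4 = 3.
Column 3 already has 2, which forces R1C3 = 5.
Cage i's pair has product 10, which forces R1C4 = 2.
Cage g has product 30, so R1C5 = 3.
Cage f has product 20, so R2C3 = 4.
The 3 cells of cage f must have product 20, so R2C4 = 5.
Row 2 already has 5; hence R2C5 = 2.
The 4 cells of cage h must have product 200, which forces R3C1 = 2.
Column 3 already has 2, so R3C3 = 1.
Column 5 already has 2; hence R3C5 = 5.
Row 4 already has 2, which forces R4C1 = 5.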